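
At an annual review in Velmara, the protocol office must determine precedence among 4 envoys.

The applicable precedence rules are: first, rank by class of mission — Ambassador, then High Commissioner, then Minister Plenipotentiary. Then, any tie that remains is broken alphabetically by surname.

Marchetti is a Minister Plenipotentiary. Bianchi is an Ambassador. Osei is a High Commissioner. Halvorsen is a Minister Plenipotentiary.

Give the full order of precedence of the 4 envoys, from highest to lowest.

By class of mission: Bianchi (Ambassador); then Osei (High Commissioner); then Halvorsen and Marchetti (Minister Plenipotentiary).
Among Halvorsen and Marchetti, alphabetically by surname: Halvorsen before Marchetti.
Full order: Bianchi, Osei, Halvorsen, Marchetti.

Bianchi, Osei, Halvorsen, Marchetti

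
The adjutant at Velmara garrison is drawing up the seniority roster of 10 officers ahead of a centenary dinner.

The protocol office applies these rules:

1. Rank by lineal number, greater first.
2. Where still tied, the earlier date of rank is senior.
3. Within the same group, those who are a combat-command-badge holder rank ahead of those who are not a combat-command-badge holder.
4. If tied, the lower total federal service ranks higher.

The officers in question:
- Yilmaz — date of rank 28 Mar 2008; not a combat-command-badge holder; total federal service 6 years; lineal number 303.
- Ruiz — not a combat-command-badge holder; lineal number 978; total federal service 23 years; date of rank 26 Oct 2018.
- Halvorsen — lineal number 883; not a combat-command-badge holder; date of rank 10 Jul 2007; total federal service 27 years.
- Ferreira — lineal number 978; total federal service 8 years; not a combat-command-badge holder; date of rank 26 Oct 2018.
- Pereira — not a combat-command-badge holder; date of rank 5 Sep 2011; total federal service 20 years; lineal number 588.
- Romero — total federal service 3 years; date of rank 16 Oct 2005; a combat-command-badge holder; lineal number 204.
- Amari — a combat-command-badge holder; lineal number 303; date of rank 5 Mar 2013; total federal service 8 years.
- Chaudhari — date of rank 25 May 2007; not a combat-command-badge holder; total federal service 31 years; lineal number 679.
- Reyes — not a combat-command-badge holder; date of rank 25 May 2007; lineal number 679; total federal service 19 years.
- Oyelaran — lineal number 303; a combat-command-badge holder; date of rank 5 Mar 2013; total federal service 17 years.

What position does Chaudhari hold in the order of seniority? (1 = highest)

By lineal number (higher first): Ferreira and Ruiz (both 978); then Halvorsen (883); then Reyes and Chaudhari (both 679); then Pereira (588); then Yilmaz, Amari and Oyelaran (each 303); then Romero (204).
Ferreira and Ruiz both have date of rank 26 Oct 2018, so the next rule applies.
Ferreira and Ruiz are each not a combat-command-badge holder, so the next rule applies.
Among Ferreira and Ruiz, by total federal service (lower first): Ferreira (8 years) before Ruiz (23 years).
Reyes and Chaudhari both have date of rank 25 May 2007, so the next rule applies.
Reyes and Chaudhari are each not a combat-command-badge holder, so the next rule applies.
Among Reyes and Chaudhari, by total federal service (lower first): Reyes (19 years) before Chaudhari (31 years).
Among Yilmaz, Amari and Oyelaran, by date of rank (earlier first): Yilmaz (28 Mar 2008) before Amari and Oyelaran (5 Mar 2013).
Amari and Oyelaran are each a combat-command-badge holder, so the next rule applies.
Among Amari and Oyelaran, by total federal service (lower first): Amari (8 years) before Oyelaran (17 years).
Order: Ferreira, Ruiz, Halvorsen, Reyes, Chaudhari, Pereira, Yilmaz, Amari, Oyelaran, Romero. So position 5.

5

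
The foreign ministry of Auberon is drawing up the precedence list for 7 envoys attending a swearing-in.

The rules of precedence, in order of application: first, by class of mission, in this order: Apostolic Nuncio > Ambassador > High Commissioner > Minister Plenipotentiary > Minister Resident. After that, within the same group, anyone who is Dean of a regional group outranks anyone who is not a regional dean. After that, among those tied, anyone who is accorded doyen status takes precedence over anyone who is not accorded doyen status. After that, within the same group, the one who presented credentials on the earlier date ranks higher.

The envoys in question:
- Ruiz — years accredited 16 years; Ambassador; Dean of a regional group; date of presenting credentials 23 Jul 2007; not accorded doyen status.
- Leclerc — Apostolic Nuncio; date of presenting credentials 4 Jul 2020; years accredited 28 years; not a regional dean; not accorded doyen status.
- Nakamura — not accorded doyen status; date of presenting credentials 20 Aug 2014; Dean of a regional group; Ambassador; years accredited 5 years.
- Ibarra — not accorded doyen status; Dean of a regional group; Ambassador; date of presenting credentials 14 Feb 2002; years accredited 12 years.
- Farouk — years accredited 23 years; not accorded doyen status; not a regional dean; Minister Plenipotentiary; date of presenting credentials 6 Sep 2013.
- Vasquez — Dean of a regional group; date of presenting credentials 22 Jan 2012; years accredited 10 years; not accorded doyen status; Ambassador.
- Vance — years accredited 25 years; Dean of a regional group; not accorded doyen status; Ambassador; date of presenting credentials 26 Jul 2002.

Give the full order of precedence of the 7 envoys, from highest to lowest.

By class of mission: Leclerc (Apostolic Nuncio); then Ibarra, Vance, Ruiz, Vasquez and Nakamura (Ambassador); then Farouk (Minister Plenipotentiary).
Ibarra, Vance, Ruiz, Vasquez and Nakamura are each Dean of a regional group, so the next rule applies.
Ibarra, Vance, Ruiz, Vasquez and Nakamura are each not accorded doyen status, so the next rule applies.
Among Ibarra, Vance, Ruiz, Vasquez and Nakamura, by date of presenting credentials (earlier first): Ibarra (14 Feb 2002) before Vance (26 Jul 2002) before Ruiz (23 Jul 2007) before Vasquez (22 Jan 2012) before Nakamura (20 Aug 2014).
Full order: Leclerc, Ibarra, Vance, Ruiz, Vasquez, Nakamura, Farouk.

Leclerc, Ibarra, Vance, Ruiz, Vasquez, Nakamura, Farouk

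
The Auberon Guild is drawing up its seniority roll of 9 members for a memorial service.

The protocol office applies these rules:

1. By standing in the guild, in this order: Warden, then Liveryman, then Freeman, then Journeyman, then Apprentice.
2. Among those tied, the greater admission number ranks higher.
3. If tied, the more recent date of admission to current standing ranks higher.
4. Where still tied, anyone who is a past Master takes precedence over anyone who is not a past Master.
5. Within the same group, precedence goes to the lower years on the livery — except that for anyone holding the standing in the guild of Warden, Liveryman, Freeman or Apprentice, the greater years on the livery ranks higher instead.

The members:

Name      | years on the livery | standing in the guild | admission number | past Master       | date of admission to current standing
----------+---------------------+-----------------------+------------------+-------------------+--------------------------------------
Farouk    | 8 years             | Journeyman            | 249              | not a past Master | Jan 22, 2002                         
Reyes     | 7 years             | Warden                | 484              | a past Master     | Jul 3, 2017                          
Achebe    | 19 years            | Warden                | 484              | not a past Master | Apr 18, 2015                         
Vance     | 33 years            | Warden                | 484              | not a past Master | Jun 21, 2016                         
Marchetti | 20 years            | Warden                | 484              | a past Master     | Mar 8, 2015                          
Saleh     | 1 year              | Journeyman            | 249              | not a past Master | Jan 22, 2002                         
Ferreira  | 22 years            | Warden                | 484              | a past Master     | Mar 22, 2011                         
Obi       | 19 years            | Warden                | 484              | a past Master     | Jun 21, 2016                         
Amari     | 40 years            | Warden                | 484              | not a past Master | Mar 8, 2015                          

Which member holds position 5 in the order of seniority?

Marchetti

By standing in the guild: Reyes, Obi, Vance, Achebe, Marchetti, Amari and Ferreira (Warden); then Saleh and Farouk (Journeyman).
Reyes, Obi, Vance, Achebe, Marchetti, Amari and Ferreira all have admission number 484, so the next rule applies.
Among Reyes, Obi, Vance, Achebe, Marchetti, Amari and Ferreira, by date of admission to current standing (later first): Reyes (Jul 3, 2017) before Obi and Vance (Jun 21, 2016) before Achebe (Apr 18, 2015) before Marchetti and Amari (Mar 8, 2015) before Ferreira (Mar 22, 2011).
Among Obi and Vance, a past Master before not a past Master: Obi (a past Master) before Vance (not a past Master).
Among Marchetti and Amari, a past Master before not a past Master: Marchetti (a past Master) before Amari (not a past Master).
Saleh and Farouk both have admission number 249, so the next rule applies.
Saleh and Farouk both have date of admission to current standing Jan 22, 2002, so the next rule applies.
Saleh and Farouk are each not a past Master, so the next rule applies.
Among Saleh and Farouk, by years on the livery (lower first): Saleh (1 year) before Farouk (8 years).
Order: Reyes, Obi, Vance, Achebe, Marchetti, Amari, Ferreira, Saleh, Farouk.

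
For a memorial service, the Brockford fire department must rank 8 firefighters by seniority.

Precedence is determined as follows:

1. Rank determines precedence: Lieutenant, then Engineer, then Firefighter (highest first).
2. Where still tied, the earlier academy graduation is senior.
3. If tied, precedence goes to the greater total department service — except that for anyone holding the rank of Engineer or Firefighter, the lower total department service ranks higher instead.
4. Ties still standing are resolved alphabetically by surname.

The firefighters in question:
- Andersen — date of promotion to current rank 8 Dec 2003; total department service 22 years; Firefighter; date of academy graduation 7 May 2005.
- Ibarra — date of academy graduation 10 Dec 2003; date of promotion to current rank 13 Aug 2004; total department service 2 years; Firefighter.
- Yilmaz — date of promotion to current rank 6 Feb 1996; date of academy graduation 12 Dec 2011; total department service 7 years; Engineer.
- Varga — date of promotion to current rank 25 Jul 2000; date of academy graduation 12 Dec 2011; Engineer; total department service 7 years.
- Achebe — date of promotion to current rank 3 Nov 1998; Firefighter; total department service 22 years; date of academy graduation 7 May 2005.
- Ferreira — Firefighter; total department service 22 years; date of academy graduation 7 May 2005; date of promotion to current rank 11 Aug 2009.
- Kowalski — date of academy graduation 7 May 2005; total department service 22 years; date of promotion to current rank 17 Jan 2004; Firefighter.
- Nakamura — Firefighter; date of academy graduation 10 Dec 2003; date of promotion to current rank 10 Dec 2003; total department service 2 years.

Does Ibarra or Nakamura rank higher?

Ibarra

By rank: Varga and Yilmaz (Engineer); then Ibarra, Nakamura, Achebe, Andersen, Ferreira and Kowalski (Firefighter).
Varga and Yilmaz both have date of academy graduation 12 Dec 2011, so the next rule applies.
Varga and Yilmaz both have total department service 7 years, so the next rule applies.
Among Varga and Yilmaz, alphabetically by surname: Varga before Yilmaz.
Among Ibarra, Nakamura, Achebe, Andersen, Ferreira and Kowalski, by date of academy graduation (earlier first): Ibarra and Nakamura (10 Dec 2003) before Achebe, Andersen, Ferreira and Kowalski (7 May 2005).
Ibarra and Nakamura both have total department service 2 years, so the next rule applies.
Among Ibarra and Nakamura, alphabetically by surname: Ibarra before Nakamura.
Achebe, Andersen, Ferreira and Kowalski all have total department service 22 years, so the next rule applies.
Among Achebe, Andersen, Ferreira and Kowalski, alphabetically by surname: Achebe before Andersen before Ferreira before Kowalski.
So Ibarra takes precedence.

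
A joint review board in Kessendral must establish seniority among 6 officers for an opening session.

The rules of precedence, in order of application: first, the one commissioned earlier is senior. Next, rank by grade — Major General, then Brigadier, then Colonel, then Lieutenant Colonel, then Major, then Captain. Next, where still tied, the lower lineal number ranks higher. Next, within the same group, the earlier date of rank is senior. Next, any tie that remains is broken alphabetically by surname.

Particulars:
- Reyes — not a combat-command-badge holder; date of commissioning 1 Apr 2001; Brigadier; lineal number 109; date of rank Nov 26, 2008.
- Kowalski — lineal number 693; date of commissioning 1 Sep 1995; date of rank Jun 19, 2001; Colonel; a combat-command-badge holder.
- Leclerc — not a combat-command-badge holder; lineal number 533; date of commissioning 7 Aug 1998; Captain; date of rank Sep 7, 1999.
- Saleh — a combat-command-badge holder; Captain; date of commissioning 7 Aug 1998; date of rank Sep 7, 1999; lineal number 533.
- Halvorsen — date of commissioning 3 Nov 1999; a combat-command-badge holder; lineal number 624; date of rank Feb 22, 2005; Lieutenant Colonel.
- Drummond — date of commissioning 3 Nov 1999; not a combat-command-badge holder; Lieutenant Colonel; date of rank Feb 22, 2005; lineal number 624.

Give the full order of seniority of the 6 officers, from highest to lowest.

Kowalski, Leclerc, Saleh, Drummond, Halvorsen, Reyes

By date of commissioning (earlier first): Kowalski (1 Sep 1995); then Leclerc and Saleh (both 7 Aug 1998); then Drummond and Halvorsen (both 3 Nov 1999); then Reyes (1 Apr 2001).
Leclerc and Saleh are each Captain, so the next rule applies.
Leclerc and Saleh both have lineal number 533, so the next rule applies.
Leclerc and Saleh both have date of rank Sep 7, 1999, so the next rule applies.
Among Leclerc and Saleh, alphabetically by surname: Leclerc before Saleh.
Drummond and Halvorsen are each Lieutenant Colonel, so the next rule applies.
Drummond and Halvorsen both have lineal number 624, so the next rule applies.
Drummond and Halvorsen both have date of rank Feb 22, 2005, so the next rule applies.
Among Drummond and Halvorsen, alphabetically by surname: Drummond before Halvorsen.
Full order: Kowalski, Leclerc, Saleh, Drummond, Halvorsen, Reyes.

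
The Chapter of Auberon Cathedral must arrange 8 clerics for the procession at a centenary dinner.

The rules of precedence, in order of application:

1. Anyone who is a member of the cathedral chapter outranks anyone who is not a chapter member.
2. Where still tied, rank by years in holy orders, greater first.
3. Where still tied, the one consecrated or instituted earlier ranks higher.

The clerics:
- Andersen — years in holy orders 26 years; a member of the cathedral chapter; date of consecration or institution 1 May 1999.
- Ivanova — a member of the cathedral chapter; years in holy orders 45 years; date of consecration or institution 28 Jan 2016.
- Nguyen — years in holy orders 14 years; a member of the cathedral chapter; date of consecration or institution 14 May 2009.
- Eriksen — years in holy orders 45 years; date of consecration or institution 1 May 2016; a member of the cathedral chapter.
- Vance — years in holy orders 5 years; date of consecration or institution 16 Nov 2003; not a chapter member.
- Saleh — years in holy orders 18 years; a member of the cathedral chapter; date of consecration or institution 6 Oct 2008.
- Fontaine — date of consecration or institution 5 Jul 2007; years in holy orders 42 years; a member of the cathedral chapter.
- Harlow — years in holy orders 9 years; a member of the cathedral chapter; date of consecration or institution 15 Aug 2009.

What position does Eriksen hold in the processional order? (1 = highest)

By the first rule: Ivanova, Eriksen, Fontaine, Andersen, Saleh, Nguyen and Harlow (each a member of the cathedral chapter); then Vance (not a chapter member).
Among Ivanova, Eriksen, Fontaine, Andersen, Saleh, Nguyen and Harlow, by years in holy orders (higher first): Ivanova and Eriksen (45 years) before Fontaine (42 years) before Andersen (26 years) before Saleh (18 years) before Nguyen (14 years) before Harlow (9 years).
Among Ivanova and Eriksen, by date of consecration or institution (earlier first): Ivanova (28 Jan 2016) before Eriksen (1 May 2016).
Order: Ivanova, Eriksen, Fontaine, Andersen, Saleh, Nguyen, Harlow, Vance. So position 2.

2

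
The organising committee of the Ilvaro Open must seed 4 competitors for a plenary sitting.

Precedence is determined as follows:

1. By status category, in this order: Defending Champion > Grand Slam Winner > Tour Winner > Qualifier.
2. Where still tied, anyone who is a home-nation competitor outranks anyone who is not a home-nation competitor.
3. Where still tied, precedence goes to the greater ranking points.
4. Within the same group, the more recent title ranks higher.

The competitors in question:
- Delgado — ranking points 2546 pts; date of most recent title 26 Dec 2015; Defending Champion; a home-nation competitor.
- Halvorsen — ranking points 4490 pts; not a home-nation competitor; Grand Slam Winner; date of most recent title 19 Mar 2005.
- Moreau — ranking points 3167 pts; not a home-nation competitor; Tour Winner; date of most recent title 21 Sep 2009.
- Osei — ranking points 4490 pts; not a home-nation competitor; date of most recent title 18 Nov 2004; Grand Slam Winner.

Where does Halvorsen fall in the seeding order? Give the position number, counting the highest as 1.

By status category: Delgado (Defending Champion); then Halvorsen and Osei (Grand Slam Winner); then Moreau (Tour Winner).
Halvorsen and Osei are each not a home-nation competitor, so the next rule applies.
Halvorsen and Osei both have ranking points 4490 pts, so the next rule applies.
Among Halvorsen and Osei, by date of most recent title (later first): Halvorsen (19 Mar 2005) before Osei (18 Nov 2004).
Order: Delgado, Halvorsen, Osei, Moreau. So position 2.

2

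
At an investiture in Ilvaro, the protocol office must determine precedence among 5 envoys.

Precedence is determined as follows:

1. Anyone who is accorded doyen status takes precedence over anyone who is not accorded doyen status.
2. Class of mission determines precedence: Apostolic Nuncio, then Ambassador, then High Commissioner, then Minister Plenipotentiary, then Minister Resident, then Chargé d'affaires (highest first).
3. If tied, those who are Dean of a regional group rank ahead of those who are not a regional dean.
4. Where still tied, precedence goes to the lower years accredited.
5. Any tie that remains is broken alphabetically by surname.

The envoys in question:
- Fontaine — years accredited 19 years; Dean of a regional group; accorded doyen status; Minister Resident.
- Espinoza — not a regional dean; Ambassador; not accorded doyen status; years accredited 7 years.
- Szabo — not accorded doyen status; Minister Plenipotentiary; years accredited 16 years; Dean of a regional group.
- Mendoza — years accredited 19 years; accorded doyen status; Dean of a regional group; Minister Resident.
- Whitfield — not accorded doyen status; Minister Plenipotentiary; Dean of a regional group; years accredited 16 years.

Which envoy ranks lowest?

By the first rule: Fontaine and Mendoza (both accorded doyen status); then Espinoza, Szabo and Whitfield (each not accorded doyen status).
Fontaine and Mendoza are each Minister Resident, so the next rule applies.
Fontaine and Mendoza are each Dean of a regional group, so the next rule applies.
Fontaine and Mendoza both have years accredited 19 years, so the next rule applies.
Among Fontaine and Mendoza, alphabetically by surname: Fontaine before Mendoza.
Among Espinoza, Szabo and Whitfield, by class of mission: Espinoza (Ambassador) before Szabo and Whitfield (Minister Plenipotentiary).
Szabo and Whitfield are each Dean of a regional group, so the next rule applies.
Szabo and Whitfield both have years accredited 16 years, so the next rule applies.
Among Szabo and Whitfield, alphabetically by surname: Szabo before Whitfield.
Order: Fontaine, Mendoza, Espinoza, Szabo, Whitfield.

Whitfield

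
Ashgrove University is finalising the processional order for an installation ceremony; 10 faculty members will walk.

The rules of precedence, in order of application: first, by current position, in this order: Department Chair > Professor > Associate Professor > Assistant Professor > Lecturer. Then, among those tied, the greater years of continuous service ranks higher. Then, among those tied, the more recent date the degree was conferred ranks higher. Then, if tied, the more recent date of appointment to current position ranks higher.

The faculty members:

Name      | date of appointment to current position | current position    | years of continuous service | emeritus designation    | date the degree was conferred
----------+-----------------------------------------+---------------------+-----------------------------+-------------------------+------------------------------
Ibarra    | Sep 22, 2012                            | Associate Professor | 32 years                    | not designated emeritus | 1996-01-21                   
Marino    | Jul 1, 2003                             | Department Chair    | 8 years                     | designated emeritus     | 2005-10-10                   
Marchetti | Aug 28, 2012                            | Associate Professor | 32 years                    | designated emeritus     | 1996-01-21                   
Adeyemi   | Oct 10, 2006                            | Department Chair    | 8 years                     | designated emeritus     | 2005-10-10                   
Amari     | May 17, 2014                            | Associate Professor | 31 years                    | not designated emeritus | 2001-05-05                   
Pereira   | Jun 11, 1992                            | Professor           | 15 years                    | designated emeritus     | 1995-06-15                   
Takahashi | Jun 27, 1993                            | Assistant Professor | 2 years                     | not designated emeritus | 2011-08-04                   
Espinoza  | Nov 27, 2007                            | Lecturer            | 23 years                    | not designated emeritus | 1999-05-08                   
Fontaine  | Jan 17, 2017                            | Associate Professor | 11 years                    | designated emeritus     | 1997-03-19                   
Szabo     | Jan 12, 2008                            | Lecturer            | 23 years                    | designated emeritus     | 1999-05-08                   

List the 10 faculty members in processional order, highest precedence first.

By current position: Adeyemi and Marino (Department Chair); then Pereira (Professor); then Ibarra, Marchetti, Amari and Fontaine (Associate Professor); then Takahashi (Assistant Professor); then Szabo and Espinoza (Lecturer).
Adeyemi and Marino both have years of continuous service 8 years, so the next rule applies.
Adeyemi and Marino both have date the degree was conferred 2005-10-10, so the next rule applies.
Among Adeyemi and Marino, by date of appointment to current position (later first): Adeyemi (Oct 10, 2006) before Marino (Jul 1, 2003).
Among Ibarra, Marchetti, Amari and Fontaine, by years of continuous service (higher first): Ibarra and Marchetti (32 years) before Amari (31 years) before Fontaine (11 years).
Ibarra and Marchetti both have date the degree was conferred 1996-01-21, so the next rule applies.
Among Ibarra and Marchetti, by date of appointment to current position (later first): Ibarra (Sep 22, 2012) before Marchetti (Aug 28, 2012).
Szabo and Espinoza both have years of continuous service 23 years, so the next rule applies.
Szabo and Espinoza both have date the degree was conferred 1999-05-08, so the next rule applies.
Among Szabo and Espinoza, by date of appointment to current position (later first): Szabo (Jan 12, 2008) before Espinoza (Nov 27, 2007).
Full order: Adeyemi, Marino, Pereira, Ibarra, Marchetti, Amari, Fontaine, Takahashi, Szabo, Espinoza.

Adeyemi, Marino, Pereira, Ibarra, Marchetti, Amari, Fontaine, Takahashi, Szabo, Espinoza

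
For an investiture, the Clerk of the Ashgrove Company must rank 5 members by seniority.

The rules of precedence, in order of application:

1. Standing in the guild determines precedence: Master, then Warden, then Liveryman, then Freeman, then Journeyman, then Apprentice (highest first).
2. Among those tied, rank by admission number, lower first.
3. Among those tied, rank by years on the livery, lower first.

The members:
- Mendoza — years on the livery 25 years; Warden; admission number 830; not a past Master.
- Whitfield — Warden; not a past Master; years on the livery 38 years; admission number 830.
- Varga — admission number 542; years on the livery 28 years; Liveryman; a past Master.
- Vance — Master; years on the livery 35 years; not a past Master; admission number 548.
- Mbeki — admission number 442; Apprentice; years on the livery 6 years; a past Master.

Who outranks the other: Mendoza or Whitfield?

Mendoza

By standing in the guild: Vance (Master); then Mendoza and Whitfield (Warden); then Varga (Liveryman); then Mbeki (Apprentice).
Mendoza and Whitfield both have admission number 830, so the next rule applies.
Among Mendoza and Whitfield, by years on the livery (lower first): Mendoza (25 years) before Whitfield (38 years).
So Mendoza takes precedence.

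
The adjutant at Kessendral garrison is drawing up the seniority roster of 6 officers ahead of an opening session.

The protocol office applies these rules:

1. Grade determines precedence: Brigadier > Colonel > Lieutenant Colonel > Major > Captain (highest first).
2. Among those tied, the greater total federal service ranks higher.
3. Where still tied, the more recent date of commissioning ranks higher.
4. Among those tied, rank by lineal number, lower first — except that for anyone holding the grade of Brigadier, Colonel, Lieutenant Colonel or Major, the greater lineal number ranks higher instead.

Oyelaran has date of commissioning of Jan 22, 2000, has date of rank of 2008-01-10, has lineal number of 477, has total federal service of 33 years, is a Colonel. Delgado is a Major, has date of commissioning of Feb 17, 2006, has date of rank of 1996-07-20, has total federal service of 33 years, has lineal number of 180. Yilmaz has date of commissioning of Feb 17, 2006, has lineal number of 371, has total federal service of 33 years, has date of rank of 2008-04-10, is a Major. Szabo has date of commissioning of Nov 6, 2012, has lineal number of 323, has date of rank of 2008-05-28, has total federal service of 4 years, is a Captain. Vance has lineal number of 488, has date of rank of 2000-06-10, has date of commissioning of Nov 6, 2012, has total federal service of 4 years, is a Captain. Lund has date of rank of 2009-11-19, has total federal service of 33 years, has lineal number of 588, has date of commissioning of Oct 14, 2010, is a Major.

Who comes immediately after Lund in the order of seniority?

Yilmaz

By grade: Oyelaran (Colonel); then Lund, Yilmaz and Delgado (Major); then Szabo and Vance (Captain).
Lund, Yilmaz and Delgado all have total federal service 33 years, so the next rule applies.
Among Lund, Yilmaz and Delgado, by date of commissioning (later first): Lund (Oct 14, 2010) before Yilmaz and Delgado (Feb 17, 2006).
Among Yilmaz and Delgado, by lineal number (higher first) (reversed rule for this group): Yilmaz (371) before Delgado (180).
Szabo and Vance both have total federal service 4 years, so the next rule applies.
Szabo and Vance both have date of commissioning Nov 6, 2012, so the next rule applies.
Among Szabo and Vance, by lineal number (lower first): Szabo (323) before Vance (488).
Order: Oyelaran, Lund, Yilmaz, Delgado, Szabo, Vance.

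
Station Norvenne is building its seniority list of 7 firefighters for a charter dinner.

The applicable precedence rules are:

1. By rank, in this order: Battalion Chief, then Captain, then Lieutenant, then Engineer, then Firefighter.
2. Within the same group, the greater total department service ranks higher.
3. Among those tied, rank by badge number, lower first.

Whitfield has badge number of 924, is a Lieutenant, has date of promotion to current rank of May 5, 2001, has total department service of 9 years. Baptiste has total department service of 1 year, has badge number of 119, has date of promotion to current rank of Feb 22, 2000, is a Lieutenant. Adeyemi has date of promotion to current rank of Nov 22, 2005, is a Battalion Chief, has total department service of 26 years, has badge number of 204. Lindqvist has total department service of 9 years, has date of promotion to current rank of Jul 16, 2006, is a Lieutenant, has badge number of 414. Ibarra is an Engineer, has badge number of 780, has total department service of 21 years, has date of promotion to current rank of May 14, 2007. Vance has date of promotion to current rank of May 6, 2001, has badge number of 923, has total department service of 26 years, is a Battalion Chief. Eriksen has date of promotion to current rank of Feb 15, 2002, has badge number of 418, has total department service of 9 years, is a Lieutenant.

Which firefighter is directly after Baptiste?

Ibarra

By rank: Adeyemi and Vance (Battalion Chief); then Lindqvist, Eriksen, Whitfield and Baptiste (Lieutenant); then Ibarra (Engineer).
Adeyemi and Vance both have total department service 26 years, so the next rule applies.
Among Adeyemi and Vance, by badge number (lower first): Adeyemi (204) before Vance (923).
Among Lindqvist, Eriksen, Whitfield and Baptiste, by total department service (higher first): Lindqvist, Eriksen and Whitfield (9 years) before Baptiste (1 year).
Among Lindqvist, Eriksen and Whitfield, by badge number (lower first): Lindqvist (414) before Eriksen (418) before Whitfield (924).
Order: Adeyemi, Vance, Lindqvist, Eriksen, Whitfield, Baptiste, Ibarra.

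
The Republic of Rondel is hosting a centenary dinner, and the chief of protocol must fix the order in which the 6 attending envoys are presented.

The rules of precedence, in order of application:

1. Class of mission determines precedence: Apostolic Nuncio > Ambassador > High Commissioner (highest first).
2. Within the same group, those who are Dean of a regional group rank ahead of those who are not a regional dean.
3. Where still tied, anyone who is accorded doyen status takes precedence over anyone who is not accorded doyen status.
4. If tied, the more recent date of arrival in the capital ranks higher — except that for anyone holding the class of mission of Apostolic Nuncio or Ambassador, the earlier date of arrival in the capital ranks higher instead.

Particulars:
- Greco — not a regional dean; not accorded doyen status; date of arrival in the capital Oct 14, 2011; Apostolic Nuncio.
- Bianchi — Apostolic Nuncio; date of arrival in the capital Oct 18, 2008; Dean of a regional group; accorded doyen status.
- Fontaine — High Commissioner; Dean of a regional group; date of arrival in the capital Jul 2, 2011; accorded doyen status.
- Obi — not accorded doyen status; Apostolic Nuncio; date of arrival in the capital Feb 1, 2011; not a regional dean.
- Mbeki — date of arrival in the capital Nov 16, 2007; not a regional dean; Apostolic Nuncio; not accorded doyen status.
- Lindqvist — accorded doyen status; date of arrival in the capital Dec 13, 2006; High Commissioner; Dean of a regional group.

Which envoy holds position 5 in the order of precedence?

Fontaine

By class of mission: Bianchi, Mbeki, Obi and Greco (Apostolic Nuncio); then Fontaine and Lindqvist (High Commissioner).
Among Bianchi, Mbeki, Obi and Greco, Dean of a regional group before not a regional dean: Bianchi (Dean of a regional group) before Mbeki, Obi and Greco (not a regional dean).
Mbeki, Obi and Greco are each not accorded doyen status, so the next rule applies.
Among Mbeki, Obi and Greco, by date of arrival in the capital (earlier first) (reversed rule for this group): Mbeki (Nov 16, 2007) before Obi (Feb 1, 2011) before Greco (Oct 14, 2011).
Fontaine and Lindqvist are each Dean of a regional group, so the next rule applies.
Fontaine and Lindqvist are each accorded doyen status, so the next rule applies.
Among Fontaine and Lindqvist, by date of arrival in the capital (later first): Fontaine (Jul 2, 2011) before Lindqvist (Dec 13, 2006).
Order: Bianchi, Mbeki, Obi, Greco, Fontaine, Lindqvist.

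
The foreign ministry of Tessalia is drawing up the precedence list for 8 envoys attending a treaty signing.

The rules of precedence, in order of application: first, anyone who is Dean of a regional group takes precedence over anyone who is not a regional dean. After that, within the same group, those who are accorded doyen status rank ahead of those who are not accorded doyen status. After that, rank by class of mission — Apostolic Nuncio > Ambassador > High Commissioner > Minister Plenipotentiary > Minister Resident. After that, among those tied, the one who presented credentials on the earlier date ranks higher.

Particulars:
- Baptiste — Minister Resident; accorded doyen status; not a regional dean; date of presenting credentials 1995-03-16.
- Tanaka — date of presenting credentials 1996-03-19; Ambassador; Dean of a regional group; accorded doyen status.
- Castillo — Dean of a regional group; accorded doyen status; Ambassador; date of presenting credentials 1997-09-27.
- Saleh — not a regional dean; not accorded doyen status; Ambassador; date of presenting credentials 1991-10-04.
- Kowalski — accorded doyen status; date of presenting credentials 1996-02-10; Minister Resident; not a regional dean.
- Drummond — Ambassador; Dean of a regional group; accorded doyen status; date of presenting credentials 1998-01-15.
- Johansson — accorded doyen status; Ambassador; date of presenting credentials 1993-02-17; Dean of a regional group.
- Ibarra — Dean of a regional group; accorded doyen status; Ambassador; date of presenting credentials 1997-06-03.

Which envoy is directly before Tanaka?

By the first rule: Johansson, Tanaka, Ibarra, Castillo and Drummond (each Dean of a regional group); then Baptiste, Kowalski and Saleh (each not a regional dean).
Johansson, Tanaka, Ibarra, Castillo and Drummond are each accorded doyen status, so the next rule applies.
Johansson, Tanaka, Ibarra, Castillo and Drummond are each Ambassador, so the next rule applies.
Among Johansson, Tanaka, Ibarra, Castillo and Drummond, by date of presenting credentials (earlier first): Johansson (1993-02-17) before Tanaka (1996-03-19) before Ibarra (1997-06-03) before Castillo (1997-09-27) before Drummond (1998-01-15).
Among Baptiste, Kowalski and Saleh, accorded doyen status before not accorded doyen status: Baptiste and Kowalski (accorded doyen status) before Saleh (not accorded doyen status).
Baptiste and Kowalski are each Minister Resident, so the next rule applies.
Among Baptiste and Kowalski, by date of presenting credentials (earlier first): Baptiste (1995-03-16) before Kowalski (1996-02-10).
Order: Johansson, Tanaka, Ibarra, Castillo, Drummond, Baptiste, Kowalski, Saleh.

Johansson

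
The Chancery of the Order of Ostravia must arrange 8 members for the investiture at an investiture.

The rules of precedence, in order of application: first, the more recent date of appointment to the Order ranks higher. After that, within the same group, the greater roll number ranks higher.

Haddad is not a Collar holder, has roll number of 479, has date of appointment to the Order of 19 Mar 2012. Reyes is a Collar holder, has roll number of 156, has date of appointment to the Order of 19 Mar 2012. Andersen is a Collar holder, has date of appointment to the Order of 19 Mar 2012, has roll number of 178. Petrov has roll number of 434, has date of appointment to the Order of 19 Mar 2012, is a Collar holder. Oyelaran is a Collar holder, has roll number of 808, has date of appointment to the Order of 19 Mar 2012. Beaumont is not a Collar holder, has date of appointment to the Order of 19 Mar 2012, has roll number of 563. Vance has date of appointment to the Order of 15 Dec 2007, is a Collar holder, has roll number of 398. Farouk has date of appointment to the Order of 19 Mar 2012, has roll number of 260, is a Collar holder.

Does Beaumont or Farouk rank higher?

Beaumont

By date of appointment to the Order (later first): Oyelaran, Beaumont, Haddad, Petrov, Farouk, Andersen and Reyes (each 19 Mar 2012); then Vance (15 Dec 2007).
Among Oyelaran, Beaumont, Haddad, Petrov, Farouk, Andersen and Reyes, by roll number (higher first): Oyelaran (808) before Beaumont (563) before Haddad (479) before Petrov (434) before Farouk (260) before Andersen (178) before Reyes (156).
So Beaumont takes precedence.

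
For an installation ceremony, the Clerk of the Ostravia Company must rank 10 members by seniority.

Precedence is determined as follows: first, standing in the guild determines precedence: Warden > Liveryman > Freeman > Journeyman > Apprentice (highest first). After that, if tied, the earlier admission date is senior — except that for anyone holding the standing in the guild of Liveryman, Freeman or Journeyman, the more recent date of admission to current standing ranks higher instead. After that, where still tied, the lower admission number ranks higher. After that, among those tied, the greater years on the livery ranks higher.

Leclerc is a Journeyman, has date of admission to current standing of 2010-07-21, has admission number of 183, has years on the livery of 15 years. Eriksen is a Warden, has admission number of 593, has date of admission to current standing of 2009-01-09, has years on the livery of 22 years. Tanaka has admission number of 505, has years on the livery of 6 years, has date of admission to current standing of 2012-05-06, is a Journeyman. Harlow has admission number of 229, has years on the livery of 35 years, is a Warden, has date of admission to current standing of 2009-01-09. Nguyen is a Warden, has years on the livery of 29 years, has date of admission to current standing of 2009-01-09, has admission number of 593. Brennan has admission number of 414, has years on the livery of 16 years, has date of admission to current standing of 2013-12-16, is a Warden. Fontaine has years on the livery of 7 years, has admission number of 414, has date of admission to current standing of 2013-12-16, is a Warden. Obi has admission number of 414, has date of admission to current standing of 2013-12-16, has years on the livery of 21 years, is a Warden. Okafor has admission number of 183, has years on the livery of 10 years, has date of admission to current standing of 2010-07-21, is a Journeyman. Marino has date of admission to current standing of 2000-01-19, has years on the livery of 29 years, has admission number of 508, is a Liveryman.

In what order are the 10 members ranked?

By standing in the guild: Harlow, Nguyen, Eriksen, Obi, Brennan and Fontaine (Warden); then Marino (Liveryman); then Tanaka, Leclerc and Okafor (Journeyman).
Among Harlow, Nguyen, Eriksen, Obi, Brennan and Fontaine, by date of admission to current standing (earlier first): Harlow, Nguyen and Eriksen (2009-01-09) before Obi, Brennan and Fontaine (2013-12-16).
Among Harlow, Nguyen and Eriksen, by admission number (lower first): Harlow (229) before Nguyen and Eriksen (593).
Among Nguyen and Eriksen, by years on the livery (higher first): Nguyen (29 years) before Eriksen (22 years).
Obi, Brennan and Fontaine all have admission number 414, so the next rule applies.
Among Obi, Brennan and Fontaine, by years on the livery (higher first): Obi (21 years) before Brennan (16 years) before Fontaine (7 years).
Among Tanaka, Leclerc and Okafor, by date of admission to current standing (later first) (reversed rule for this group): Tanaka (2012-05-06) before Leclerc and Okafor (2010-07-21).
Leclerc and Okafor both have admission number 183, so the next rule applies.
Among Leclerc and Okafor, by years on the livery (higher first): Leclerc (15 years) before Okafor (10 years).
Full order: Harlow, Nguyen, Eriksen, Obi, Brennan, Fontaine, Marino, Tanaka, Leclerc, Okafor.

Harlow, Nguyen, Eriksen, Obi, Brennan, Fontaine, Marino, Tanaka, Leclerc, Okafor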